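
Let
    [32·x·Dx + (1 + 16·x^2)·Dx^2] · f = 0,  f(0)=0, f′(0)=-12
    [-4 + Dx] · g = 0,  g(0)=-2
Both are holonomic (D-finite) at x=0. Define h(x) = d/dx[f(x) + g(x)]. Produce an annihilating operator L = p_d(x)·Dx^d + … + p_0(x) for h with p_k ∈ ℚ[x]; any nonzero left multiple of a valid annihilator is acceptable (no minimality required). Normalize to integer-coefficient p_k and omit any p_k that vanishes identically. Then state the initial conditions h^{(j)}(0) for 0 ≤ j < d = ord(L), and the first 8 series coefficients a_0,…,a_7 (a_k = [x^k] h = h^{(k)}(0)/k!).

L = (32 - 256·x - 512·x^2) + (-12 + 48·x + 64·x^2 - 256·x^3)·Dx + (1 + 4·x + 16·x^2 + 64·x^3)·Dx^2  (order 2).
h: a_k = -20, -32, 128, -256/3, -9472/3, -1024/15, 2209792/45, -8192/315, …
ICs: h(0) = -20, h′(0) = -32.

f: a_k = 0, -12, 0, 64, 0, -3072/5, 0, 49152/7, …
g: a_k = -2, -8, -16, -64/3, -64/3, -256/15, -512/45, -2048/315, …
h₀=f+g: left-lcm gives L₀, ord ≤ 3.
Derive L from L₀ (diff closure).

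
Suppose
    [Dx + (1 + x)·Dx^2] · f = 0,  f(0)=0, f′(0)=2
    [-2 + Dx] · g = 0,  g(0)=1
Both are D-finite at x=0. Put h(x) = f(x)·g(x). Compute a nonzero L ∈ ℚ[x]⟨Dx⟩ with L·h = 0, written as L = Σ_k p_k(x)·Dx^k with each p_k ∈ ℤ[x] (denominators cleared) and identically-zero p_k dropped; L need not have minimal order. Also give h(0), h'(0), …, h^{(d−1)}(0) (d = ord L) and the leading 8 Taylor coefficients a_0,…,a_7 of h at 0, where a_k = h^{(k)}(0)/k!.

f: a_k = 0, 2, -1, 2/3, -1/2, 2/5, -1/3, 2/7, …
g: a_k = 1, 2, 2, 4/3, 2/3, 4/15, 4/45, 8/315, …
f·g: L₀ = L_f ⊗_s L_g, ord ≤ 2·1.
L = (2 + 4·x) + (-3 - 4·x)·Dx + (1 + x)·Dx^2  (order 2).
h: a_k = 0, 2, 3, 8/3, 3/2, 11/15, 2/9, 34/315, …
ICs: h(0) = 0, h′(0) = 2.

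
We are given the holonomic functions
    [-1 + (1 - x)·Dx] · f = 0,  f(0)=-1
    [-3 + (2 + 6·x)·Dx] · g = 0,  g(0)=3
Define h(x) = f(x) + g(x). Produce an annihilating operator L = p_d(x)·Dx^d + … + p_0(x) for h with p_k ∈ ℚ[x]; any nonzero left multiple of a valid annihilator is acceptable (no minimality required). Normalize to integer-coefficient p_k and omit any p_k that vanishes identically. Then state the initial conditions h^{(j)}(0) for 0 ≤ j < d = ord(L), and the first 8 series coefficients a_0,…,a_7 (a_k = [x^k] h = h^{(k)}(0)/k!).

L = (-21 - 27·x) + (17 + 30·x + 81·x^2)·Dx + (2 - 14·x - 42·x^2 + 54·x^3)·Dx^2  (order 2).
h: a_k = 2, 7/2, -35/8, 65/16, -1343/128, 4847/256, -46951/1024, 214465/2048, …
ICs: h(0) = 2, h′(0) = 7/2.

f: a_k = -1, -1, -1, -1, -1, -1, -1, -1, …
g: a_k = 3, 9/2, -27/8, 81/16, -1215/128, 5103/256, -45927/1024, 216513/2048, …
h₀=f+g: left-lcm gives L₀, ord ≤ 2.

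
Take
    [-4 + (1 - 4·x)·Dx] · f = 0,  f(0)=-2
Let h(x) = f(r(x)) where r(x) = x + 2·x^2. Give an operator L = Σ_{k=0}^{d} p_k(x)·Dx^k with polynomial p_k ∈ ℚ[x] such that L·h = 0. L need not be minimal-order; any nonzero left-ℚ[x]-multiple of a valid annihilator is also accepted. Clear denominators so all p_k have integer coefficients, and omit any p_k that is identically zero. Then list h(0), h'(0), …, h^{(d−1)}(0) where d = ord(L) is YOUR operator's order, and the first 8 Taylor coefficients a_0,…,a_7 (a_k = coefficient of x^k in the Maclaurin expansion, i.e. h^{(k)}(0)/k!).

L = (4 + 16·x) + (-1 + 4·x + 8·x^2)·Dx  (order 1).
h: a_k = -2, -8, -48, -256, -1408, -7680, -41984, -229376, …
ICs: h(0) = -2.

f: a_k = -2, -8, -32, -128, -512, -2048, -8192, -32768, …
Substitute x→r, Dx→(1/r')Dx; clear ⇒ L₀.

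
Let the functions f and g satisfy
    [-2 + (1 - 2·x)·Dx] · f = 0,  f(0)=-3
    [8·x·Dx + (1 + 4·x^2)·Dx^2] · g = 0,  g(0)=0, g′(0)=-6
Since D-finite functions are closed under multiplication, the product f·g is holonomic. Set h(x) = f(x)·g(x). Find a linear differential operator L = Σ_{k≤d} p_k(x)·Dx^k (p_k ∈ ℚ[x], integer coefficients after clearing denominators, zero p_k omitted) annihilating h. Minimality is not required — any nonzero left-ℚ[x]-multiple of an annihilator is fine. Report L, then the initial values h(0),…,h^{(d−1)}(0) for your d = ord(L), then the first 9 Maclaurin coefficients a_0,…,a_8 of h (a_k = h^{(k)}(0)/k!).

L = 16·x + (4 - 8·x + 32·x^2)·Dx + (-1 + 2·x - 4·x^2 + 8·x^3)·Dx^2  (order 2).
h: a_k = 0, 18, 36, 48, 96, 1248/5, 2496/5, 29184/35, 58368/35, …
ICs: h(0) = 0, h′(0) = 18.

f: a_k = -3, -6, -12, -24, -48, -96, -192, -384, -768, …
g: a_k = 0, -6, 0, 8, 0, -96/5, 0, 384/7, 0, …
h₀=f·g: eliminate ⇒ L₀, order ≤ 1·2.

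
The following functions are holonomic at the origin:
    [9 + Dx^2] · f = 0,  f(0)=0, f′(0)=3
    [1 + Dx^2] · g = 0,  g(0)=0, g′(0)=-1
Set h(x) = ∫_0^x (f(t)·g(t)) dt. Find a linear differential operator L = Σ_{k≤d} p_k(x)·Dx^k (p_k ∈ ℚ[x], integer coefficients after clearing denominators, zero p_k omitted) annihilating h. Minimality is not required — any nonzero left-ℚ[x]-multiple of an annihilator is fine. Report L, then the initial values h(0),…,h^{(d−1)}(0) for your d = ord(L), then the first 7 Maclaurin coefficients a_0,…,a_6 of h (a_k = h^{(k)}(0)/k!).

f: a_k = 0, 3, 0, -9/2, 0, 81/40, 0, …
g: a_k = 0, -1, 0, 1/6, 0, -1/120, 0, …
Sym-product of L_f,L_g gives L₀ (≤ ord 4).
∫: right-multiply L₀ by Dx.
L = 64·Dx + 20·Dx^3 + Dx^5  (order 5).
h: a_k = 0, 0, 0, -1, 0, 1, 0, …
ICs: h(0) = 0, h′(0) = 0, h′′(0) = 0, h′′′(0) = -6, h′′′′(0) = 0.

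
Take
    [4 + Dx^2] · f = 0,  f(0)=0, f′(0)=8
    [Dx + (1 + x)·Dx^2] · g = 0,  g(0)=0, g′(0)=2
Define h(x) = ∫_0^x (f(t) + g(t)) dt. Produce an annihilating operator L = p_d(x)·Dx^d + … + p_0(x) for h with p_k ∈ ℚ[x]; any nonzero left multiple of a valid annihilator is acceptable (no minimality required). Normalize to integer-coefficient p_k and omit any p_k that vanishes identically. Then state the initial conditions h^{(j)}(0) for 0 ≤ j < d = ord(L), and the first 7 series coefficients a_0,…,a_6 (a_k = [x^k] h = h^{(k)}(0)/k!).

L = (20 + 16·x + 8·x^2)·Dx^2 + (12 + 28·x + 24·x^2 + 8·x^3)·Dx^3 + (5 + 4·x + 2·x^2)·Dx^4 + (3 + 7·x + 6·x^2 + 2·x^3)·Dx^5  (order 5).
h: a_k = 0, 0, 5, -1/3, -7/6, -1/10, 11/45, …
ICs: h(0) = 0, h′(0) = 0, h′′(0) = 10, h′′′(0) = -2, h′′′′(0) = -28.

f: a_k = 0, 8, 0, -16/3, 0, 16/15, 0, …
g: a_k = 0, 2, -1, 2/3, -1/2, 2/5, -1/3, …
Weyl lclm of L_f,L_g ⇒ L₀ (ord ≤ 4).
h=∫₀ˣh₀: take L = L₀·Dx.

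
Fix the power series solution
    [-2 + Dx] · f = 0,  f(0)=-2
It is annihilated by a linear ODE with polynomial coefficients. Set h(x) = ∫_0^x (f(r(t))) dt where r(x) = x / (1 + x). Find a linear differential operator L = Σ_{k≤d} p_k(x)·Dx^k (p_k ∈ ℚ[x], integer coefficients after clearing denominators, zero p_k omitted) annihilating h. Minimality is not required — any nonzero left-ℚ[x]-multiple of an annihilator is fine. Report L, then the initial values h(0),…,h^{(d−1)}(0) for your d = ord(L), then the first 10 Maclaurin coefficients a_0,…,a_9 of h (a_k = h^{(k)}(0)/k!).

L = -2·Dx + (1 + 2·x + x^2)·Dx^2  (order 2).
h: a_k = 0, -2, -2, 0, 1/3, -4/15, 2/15, -8/315, -5/126, 64/945, …
ICs: h(0) = 0, h′(0) = -2.

f: a_k = -2, -4, -4, -8/3, -4/3, -8/15, -8/45, -16/315, -4/315, -8/2835, …
f∘r: x↦r, Dx↦Dx/r' in L_f ⇒ L₀.
h=∫₀ˣh₀: take L = L₀·Dx.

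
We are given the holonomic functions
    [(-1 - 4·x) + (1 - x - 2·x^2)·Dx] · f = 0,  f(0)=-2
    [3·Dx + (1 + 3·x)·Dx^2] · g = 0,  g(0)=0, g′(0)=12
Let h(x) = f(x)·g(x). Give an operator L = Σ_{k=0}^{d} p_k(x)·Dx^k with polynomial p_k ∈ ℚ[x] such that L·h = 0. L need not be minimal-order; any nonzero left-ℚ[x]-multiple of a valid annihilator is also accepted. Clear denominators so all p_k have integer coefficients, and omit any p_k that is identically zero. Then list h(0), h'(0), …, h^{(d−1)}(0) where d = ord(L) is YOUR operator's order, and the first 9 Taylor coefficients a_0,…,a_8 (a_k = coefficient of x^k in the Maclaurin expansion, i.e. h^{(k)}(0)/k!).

L = (7 + 24·x) + (-1 + 17·x + 30·x^2)·Dx + (-1 - 2·x + 5·x^2 + 6·x^3)·Dx^2  (order 2).
h: a_k = 0, -24, 12, -108, 78, -2634/5, 3006/5, -103314/35, 33681/7, …
ICs: h(0) = 0, h′(0) = -24.

f: a_k = -2, -2, -6, -10, -22, -42, -86, -170, -342, …
g: a_k = 0, 12, -18, 36, -81, 972/5, -486, 8748/7, -6561/2, …
Product ⇒ symmetric product L₀, ord ≤ 2.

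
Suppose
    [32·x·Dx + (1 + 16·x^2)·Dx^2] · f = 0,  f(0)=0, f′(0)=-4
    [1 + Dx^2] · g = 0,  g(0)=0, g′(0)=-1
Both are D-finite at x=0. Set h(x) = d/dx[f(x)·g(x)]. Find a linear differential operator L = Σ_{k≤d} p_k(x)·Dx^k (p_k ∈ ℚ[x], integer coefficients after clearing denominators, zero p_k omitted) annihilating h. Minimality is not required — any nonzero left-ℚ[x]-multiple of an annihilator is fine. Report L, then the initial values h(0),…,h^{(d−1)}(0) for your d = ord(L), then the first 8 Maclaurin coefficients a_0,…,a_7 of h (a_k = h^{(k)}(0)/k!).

f: a_k = 0, -4, 0, 64/3, 0, -1024/5, 0, 16384/7, …
g: a_k = 0, -1, 0, 1/6, 0, -1/120, 0, 1/5040, …
f·g: L₀ = L_f ⊗_s L_g, ord ≤ 2·2.
h=h₀': d/dx-closure on L₀ ⇒ L.
L = (209105 + 6893664·x^2 + 261353216·x^4 + 52248576·x^6 - 2162688·x^8 - 60817408·x^10 + 16777216·x^12) + (108608·x + 9933824·x^3 + 133857280·x^5 + 44564480·x^7 + 20971520·x^9 + 67108864·x^11)·Dx + (210210 + 6980800·x^2 + 263314944·x^4 + 66224128·x^6 + 4063232·x^8 - 54525952·x^10 + 33554432·x^12)·Dx^2 + (108608·x + 9933824·x^3 + 133857280·x^5 + 44564480·x^7 + 20971520·x^9 + 67108864·x^11)·Dx^3 + (1105 + 87136·x^2 + 1961728·x^4 + 13975552·x^6 + 6225920·x^8 + 6291456·x^10 + 16777216·x^12)·Dx^4  (order 4).
h: a_k = 0, 8, 0, -88, 0, 3751/3, 0, -284986/15, …
ICs: h(0) = 0, h′(0) = 8, h′′(0) = 0, h′′′(0) = -528.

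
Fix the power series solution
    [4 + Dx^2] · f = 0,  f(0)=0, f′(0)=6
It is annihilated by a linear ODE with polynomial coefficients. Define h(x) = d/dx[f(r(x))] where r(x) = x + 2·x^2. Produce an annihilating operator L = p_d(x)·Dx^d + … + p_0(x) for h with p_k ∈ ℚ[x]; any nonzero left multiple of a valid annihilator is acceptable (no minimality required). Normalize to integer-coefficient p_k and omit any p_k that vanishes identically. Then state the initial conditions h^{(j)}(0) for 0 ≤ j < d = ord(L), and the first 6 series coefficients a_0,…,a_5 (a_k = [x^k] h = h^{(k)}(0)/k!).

f: a_k = 0, 6, 0, -4, 0, 4/5, …
h₀=f(r): pull back L_f along r ⇒ L₀.
h=h₀': d/dx-closure on L₀ ⇒ L.
L = (52 + 64·x + 384·x^2 + 1024·x^3 + 1024·x^4) + (-12 - 48·x)·Dx + (1 + 8·x + 16·x^2)·Dx^2  (order 2).
h: a_k = 6, 24, -12, -96, -236, -144, …
ICs: h(0) = 6, h′(0) = 24.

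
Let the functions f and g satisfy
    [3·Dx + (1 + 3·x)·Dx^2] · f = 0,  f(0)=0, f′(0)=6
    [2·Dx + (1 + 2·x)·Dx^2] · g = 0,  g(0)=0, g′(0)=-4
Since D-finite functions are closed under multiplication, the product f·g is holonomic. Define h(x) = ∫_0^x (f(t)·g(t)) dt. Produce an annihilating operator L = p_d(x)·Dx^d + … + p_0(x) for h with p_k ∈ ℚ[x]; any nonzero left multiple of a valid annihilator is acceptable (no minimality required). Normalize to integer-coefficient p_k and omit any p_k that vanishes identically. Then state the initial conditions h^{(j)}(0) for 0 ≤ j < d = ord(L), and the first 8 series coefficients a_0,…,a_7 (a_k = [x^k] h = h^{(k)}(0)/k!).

f: a_k = 0, 6, -9, 18, -81/2, 486/5, -243, 4374/7, …
g: a_k = 0, -4, 4, -16/3, 8, -64/5, 64/3, -256/7, …
L₀ := L_f ⊗_s L_g (sym. prod.), ord ≤ 4.
Integrate: L := L₀·Dx.
L = (156 + 720·x + 864·x^2)·Dx^2 + (310 + 2244·x + 5400·x^2 + 4320·x^3)·Dx^3 + (88 + 860·x + 3132·x^2 + 5040·x^3 + 3024·x^4)·Dx^4 + (5 + 62·x + 305·x^2 + 744·x^3 + 900·x^4 + 432·x^5)·Dx^5  (order 5).
h: a_k = 0, 0, 0, -8, 15, -28, 55, -3978/35, …
ICs: h(0) = 0, h′(0) = 0, h′′(0) = 0, h′′′(0) = -48, h′′′′(0) = 360.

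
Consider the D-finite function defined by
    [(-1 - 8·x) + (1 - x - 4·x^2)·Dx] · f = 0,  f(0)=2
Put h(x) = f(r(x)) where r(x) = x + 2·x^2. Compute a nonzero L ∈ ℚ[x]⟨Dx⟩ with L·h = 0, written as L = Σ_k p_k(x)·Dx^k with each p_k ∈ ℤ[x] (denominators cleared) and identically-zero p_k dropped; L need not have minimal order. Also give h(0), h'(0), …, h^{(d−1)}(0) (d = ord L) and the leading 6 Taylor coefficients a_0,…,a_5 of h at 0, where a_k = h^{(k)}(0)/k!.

L = (1 + 12·x + 48·x^2 + 64·x^3) + (-1 + x + 6·x^2 + 16·x^3 + 16·x^4)·Dx  (order 1).
h: a_k = 2, 2, 14, 58, 206, 810, …
ICs: h(0) = 2.

f: a_k = 2, 2, 10, 18, 58, 130, …
f∘r: x↦r, Dx↦Dx/r' in L_f ⇒ L₀.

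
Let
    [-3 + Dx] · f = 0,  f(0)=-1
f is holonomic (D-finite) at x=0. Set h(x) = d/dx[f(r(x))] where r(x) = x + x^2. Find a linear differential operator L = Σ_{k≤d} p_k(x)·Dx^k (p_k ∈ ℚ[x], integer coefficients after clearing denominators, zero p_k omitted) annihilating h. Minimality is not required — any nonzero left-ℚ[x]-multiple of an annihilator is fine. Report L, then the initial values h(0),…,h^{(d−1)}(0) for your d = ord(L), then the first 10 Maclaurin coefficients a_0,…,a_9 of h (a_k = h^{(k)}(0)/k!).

f: a_k = -1, -3, -9/2, -9/2, -27/8, -81/40, -81/80, -243/560, -729/4480, -243/4480, …
Substitute x→r, Dx→(1/r')Dx; clear ⇒ L₀.
h₀' ⇒ L via d/dx closure of L₀.
L = (5 + 12·x + 12·x^2) + (-1 - 2·x)·Dx  (order 1).
h: a_k = -3, -15, -81/2, -171/2, -1161/8, -8613/40, -4509/16, -188217/560, -1646811/4480, -1678239/4480, …
ICs: h(0) = -3.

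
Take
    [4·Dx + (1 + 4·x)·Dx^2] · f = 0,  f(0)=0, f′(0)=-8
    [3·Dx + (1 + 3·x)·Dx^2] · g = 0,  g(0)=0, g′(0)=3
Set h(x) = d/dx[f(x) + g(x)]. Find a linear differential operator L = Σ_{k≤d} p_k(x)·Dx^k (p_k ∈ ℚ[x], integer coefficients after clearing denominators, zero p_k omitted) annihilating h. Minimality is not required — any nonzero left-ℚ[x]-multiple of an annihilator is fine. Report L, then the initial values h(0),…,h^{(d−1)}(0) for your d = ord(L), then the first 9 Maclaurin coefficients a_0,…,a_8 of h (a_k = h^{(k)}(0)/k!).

L = 24 + (14 + 48·x)·Dx + (1 + 7·x + 12·x^2)·Dx^2  (order 2).
h: a_k = -5, 23, -101, 431, -1805, 7463, -30581, 124511, -504605, …
ICs: h(0) = -5, h′(0) = 23.

f: a_k = 0, -8, 16, -128/3, 128, -2048/5, 4096/3, -32768/7, 16384, …
g: a_k = 0, 3, -9/2, 9, -81/4, 243/5, -243/2, 2187/7, -6561/8, …
Sum ⇒ L₀ = lclm(L_f,L_g) in ℚ(x)⟨Dx⟩.
h=h₀': d/dx-closure on L₀ ⇒ L.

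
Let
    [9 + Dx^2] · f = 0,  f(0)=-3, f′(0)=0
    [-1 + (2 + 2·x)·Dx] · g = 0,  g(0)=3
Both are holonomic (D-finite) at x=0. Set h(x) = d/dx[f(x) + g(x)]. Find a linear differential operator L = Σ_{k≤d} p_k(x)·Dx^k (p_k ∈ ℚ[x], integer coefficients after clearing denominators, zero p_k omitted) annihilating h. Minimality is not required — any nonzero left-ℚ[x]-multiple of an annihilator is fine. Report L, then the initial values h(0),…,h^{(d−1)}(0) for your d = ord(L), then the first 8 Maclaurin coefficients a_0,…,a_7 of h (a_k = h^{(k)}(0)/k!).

L = (-153 - 216·x - 108·x^2) + (-234 - 666·x - 648·x^2 - 216·x^3)·Dx + (-17 - 24·x - 12·x^2)·Dx^2 + (-26 - 74·x - 72·x^2 - 24·x^3)·Dx^3  (order 3).
h: a_k = 3/2, 105/4, 9/16, -1311/32, 105/256, 45711/2560, 693/2048, -604917/143360, …
ICs: h(0) = 3/2, h′(0) = 105/4, h′′(0) = 9/8.

f: a_k = -3, 0, 27/2, 0, -81/8, 0, 243/80, 0, …
g: a_k = 3, 3/2, -3/8, 3/16, -15/128, 21/256, -63/1024, 99/2048, …
Sum ⇒ L₀ = lclm(L_f,L_g) in ℚ(x)⟨Dx⟩.
Differentiate: ansatz ord ≤ ord L₀ ⇒ L.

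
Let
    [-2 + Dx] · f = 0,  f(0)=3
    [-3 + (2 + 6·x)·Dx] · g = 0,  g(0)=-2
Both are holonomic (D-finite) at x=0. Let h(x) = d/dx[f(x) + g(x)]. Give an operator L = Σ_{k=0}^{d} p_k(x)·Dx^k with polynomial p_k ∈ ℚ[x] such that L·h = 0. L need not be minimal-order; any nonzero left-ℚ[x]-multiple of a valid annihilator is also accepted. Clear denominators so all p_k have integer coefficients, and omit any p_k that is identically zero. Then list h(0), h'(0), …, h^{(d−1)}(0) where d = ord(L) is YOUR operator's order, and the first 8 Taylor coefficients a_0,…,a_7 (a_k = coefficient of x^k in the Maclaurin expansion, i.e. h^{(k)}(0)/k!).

L = (-78 - 72·x) + (11 - 96·x - 144·x^2)·Dx + (14 + 66·x + 72·x^2)·Dx^2  (order 2).
h: a_k = 3, 33/2, 15/8, 533/16, -7993/128, 231683/1280, -7569763/15360, 295573013/215040, …
ICs: h(0) = 3, h′(0) = 33/2.

f: a_k = 3, 6, 6, 4, 2, 4/5, 4/15, 8/105, …
g: a_k = -2, -3, 9/4, -27/8, 405/64, -1701/128, 15309/512, -72171/1024, …
L₀ := lclm(L_f,L_g); ord L₀ ≤ 1+1.
Differentiate: ansatz ord ≤ ord L₀ ⇒ L.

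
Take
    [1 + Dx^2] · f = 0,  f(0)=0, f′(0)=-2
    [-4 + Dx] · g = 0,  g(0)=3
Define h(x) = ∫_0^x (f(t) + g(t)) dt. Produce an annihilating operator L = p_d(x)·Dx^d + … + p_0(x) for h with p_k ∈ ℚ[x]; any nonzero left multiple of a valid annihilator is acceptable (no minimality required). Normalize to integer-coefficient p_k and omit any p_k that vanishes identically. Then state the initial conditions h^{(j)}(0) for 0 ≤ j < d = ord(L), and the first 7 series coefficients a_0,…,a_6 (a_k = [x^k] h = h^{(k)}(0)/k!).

L = -4·Dx + Dx^2 - 4·Dx^3 + Dx^4  (order 4).
h: a_k = 0, 3, 5, 8, 97/12, 32/5, 307/72, …
ICs: h(0) = 0, h′(0) = 3, h′′(0) = 10, h′′′(0) = 48.

f: a_k = 0, -2, 0, 1/3, 0, -1/60, 0, …
g: a_k = 3, 12, 24, 32, 32, 128/5, 256/15, …
f+g: L₀ = lclm(L_f,L_g), ord ≤ 2+1.
h=∫₀ˣh₀: take L = L₀·Dx.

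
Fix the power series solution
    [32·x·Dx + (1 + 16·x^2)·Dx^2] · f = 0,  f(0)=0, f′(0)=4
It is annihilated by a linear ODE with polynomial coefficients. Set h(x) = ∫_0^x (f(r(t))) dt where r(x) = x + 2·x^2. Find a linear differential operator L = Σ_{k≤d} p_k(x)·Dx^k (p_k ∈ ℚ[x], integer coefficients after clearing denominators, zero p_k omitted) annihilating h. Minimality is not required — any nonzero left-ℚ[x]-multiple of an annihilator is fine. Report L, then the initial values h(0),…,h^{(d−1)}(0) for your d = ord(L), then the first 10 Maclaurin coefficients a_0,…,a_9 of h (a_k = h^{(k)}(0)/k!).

f: a_k = 0, 4, 0, -64/3, 0, 1024/5, 0, -16384/7, 0, 262144/9, …
L₀ from L_f via x↦r, Dx↦r'^{-1}Dx.
h=∫h₀ ⇒ L = L₀·Dx.
L = (-4 + 32·x + 256·x^2 + 768·x^3 + 768·x^4)·Dx^2 + (1 + 4·x + 16·x^2 + 128·x^3 + 320·x^4 + 256·x^5)·Dx^3  (order 3).
h: a_k = 0, 0, 2, 8/3, -16/3, -128/5, -128/15, 5632/21, 5120/7, -16384/9, …
ICs: h(0) = 0, h′(0) = 0, h′′(0) = 4.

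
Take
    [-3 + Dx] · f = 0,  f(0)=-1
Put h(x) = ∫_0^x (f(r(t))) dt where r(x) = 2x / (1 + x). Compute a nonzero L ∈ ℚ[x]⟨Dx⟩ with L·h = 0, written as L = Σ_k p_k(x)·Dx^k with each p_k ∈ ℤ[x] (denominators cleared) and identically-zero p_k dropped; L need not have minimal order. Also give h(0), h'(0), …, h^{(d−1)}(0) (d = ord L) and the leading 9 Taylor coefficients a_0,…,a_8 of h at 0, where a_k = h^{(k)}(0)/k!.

f: a_k = -1, -3, -9/2, -9/2, -27/8, -81/40, -81/80, -243/560, -729/4480, …
Change of var in L_f (x↦r) gives L₀.
h=∫h₀ ⇒ L = L₀·Dx.
L = -6·Dx + (1 + 2·x + x^2)·Dx^2  (order 2).
h: a_k = 0, -1, -3, -4, -3/2, 6/5, 1/5, -24/35, 57/140, …
ICs: h(0) = 0, h′(0) = -1.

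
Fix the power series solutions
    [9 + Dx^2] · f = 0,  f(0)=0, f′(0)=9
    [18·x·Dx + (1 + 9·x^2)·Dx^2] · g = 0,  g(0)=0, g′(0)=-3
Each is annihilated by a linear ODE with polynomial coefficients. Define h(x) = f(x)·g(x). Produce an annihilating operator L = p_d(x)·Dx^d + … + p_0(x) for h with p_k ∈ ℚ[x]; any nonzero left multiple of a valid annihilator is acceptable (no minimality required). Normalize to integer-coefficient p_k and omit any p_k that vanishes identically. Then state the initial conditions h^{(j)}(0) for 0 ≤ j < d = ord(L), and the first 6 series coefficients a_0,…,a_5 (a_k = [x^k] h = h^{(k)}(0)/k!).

L = (810 + 18954·x^2 + 72171·x^4 + 236196·x^6 + 531441·x^8) + (972·x + 14580·x^3 + 78732·x^5 + 236196·x^7)·Dx + (108 + 2592·x^2 + 13122·x^4 + 52488·x^6 + 118098·x^8)·Dx^2 + (108·x + 1620·x^3 + 8748·x^5 + 26244·x^7)·Dx^3 + (2 + 54·x^2 + 567·x^4 + 2916·x^6 + 6561·x^8)·Dx^4  (order 4).
h: a_k = 0, 0, -27, 0, 243/2, 0, …
ICs: h(0) = 0, h′(0) = 0, h′′(0) = -54, h′′′(0) = 0.

f: a_k = 0, 9, 0, -27/2, 0, 243/40, …
g: a_k = 0, -3, 0, 9, 0, -243/5, …
L₀ := L_f ⊗_s L_g (sym. prod.), ord ≤ 4.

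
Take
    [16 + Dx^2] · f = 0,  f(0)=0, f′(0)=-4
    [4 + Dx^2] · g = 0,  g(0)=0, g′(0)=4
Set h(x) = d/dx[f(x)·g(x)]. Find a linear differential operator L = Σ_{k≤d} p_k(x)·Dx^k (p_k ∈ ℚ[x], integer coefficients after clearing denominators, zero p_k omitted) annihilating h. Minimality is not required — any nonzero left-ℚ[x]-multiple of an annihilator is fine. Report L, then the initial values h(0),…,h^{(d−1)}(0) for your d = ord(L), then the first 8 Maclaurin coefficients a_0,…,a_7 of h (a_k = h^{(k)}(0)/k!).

f: a_k = 0, -4, 0, 32/3, 0, -128/15, 0, 1024/315, …
g: a_k = 0, 4, 0, -8/3, 0, 8/15, 0, -16/315, …
f·g: L₀ = L_f ⊗_s L_g, ord ≤ 2·2.
h₀' ⇒ L via d/dx closure of L₀.
L = 144 + 40·Dx^2 + Dx^4  (order 4).
h: a_k = 0, -32, 0, 640/3, 0, -5824/15, 0, 20992/63, …
ICs: h(0) = 0, h′(0) = -32, h′′(0) = 0, h′′′(0) = 1280.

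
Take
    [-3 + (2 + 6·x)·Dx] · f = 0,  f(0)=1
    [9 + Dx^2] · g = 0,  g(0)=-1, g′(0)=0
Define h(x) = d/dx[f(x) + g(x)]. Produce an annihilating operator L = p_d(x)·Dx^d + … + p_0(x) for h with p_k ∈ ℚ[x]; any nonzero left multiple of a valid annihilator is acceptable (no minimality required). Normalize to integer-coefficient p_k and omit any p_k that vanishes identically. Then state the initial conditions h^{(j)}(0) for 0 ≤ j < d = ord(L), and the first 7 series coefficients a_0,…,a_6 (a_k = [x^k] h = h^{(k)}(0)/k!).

f: a_k = 1, 3/2, -9/8, 27/16, -405/128, 1701/256, -15309/1024, …
g: a_k = -1, 0, 9/2, 0, -27/8, 0, 81/80, …
L₀ := lclm(L_f,L_g); ord L₀ ≤ 1+2.
h₀' ⇒ L via d/dx closure of L₀.
L = (-513 - 648·x - 972·x^2) + (-126 - 810·x - 1944·x^2 - 1944·x^3)·Dx + (-57 - 72·x - 108·x^2)·Dx^2 + (-14 - 90·x - 216·x^2 - 216·x^3)·Dx^3  (order 3).
h: a_k = 3/2, 27/4, 81/16, -837/32, 8505/256, -214083/2560, 505197/2048, …
ICs: h(0) = 3/2, h′(0) = 27/4, h′′(0) = 81/8.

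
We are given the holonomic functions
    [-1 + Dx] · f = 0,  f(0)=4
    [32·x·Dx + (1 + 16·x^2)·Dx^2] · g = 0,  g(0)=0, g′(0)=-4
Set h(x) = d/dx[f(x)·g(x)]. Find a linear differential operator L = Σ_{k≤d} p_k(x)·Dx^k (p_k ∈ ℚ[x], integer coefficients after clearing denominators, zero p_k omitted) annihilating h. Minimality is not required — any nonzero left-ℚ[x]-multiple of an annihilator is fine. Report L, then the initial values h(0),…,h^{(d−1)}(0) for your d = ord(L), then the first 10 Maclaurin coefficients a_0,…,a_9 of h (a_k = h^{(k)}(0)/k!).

f: a_k = 4, 4, 2, 2/3, 1/6, 1/30, 1/180, 1/1260, 1/10080, 1/90720, …
g: a_k = 0, -4, 0, 64/3, 0, -1024/5, 0, 16384/7, 0, -262144/9, …
L₀ := L_f ⊗_s L_g (sym. prod.), ord ≤ 2.
h₀' ⇒ L via d/dx closure of L₀.
L = (-31 - 64·x + 1568·x^2 - 1024·x^3 + 256·x^4) + (30 + 96·x - 1600·x^2 + 1536·x^3 - 512·x^4)·Dx + (1 - 32·x + 32·x^2 - 512·x^3 + 256·x^4)·Dx^2  (order 2).
h: a_k = -16, -32, 232, 992/3, -3886, -14492/3, 940403/15, 4650136/63, -169134311/168, -1862268947/1620, …
ICs: h(0) = -16, h′(0) = -32.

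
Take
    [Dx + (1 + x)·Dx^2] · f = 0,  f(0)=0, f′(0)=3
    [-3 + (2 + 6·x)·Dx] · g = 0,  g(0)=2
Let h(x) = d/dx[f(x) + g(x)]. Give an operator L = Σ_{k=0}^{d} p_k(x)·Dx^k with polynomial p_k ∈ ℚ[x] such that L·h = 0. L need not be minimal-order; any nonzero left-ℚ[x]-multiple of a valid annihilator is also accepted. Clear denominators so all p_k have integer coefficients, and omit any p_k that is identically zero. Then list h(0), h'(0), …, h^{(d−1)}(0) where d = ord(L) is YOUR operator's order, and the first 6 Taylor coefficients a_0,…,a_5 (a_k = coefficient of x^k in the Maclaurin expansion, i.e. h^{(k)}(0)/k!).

f: a_k = 0, 3, -3/2, 1, -3/4, 3/5, …
g: a_k = 2, 3, -9/4, 27/8, -405/64, 1701/128, …
h₀=f+g: left-lcm gives L₀, ord ≤ 3.
Differentiate: ansatz ord ≤ ord L₀ ⇒ L.
L = (-15 + 9·x) + (-19 - 6·x + 45·x^2)·Dx + (-2 - 2·x + 18·x^2 + 18·x^3)·Dx^2  (order 2).
h: a_k = 6, -15/2, 105/8, -453/16, 8889/128, -46695/256, …
ICs: h(0) = 6, h′(0) = -15/2.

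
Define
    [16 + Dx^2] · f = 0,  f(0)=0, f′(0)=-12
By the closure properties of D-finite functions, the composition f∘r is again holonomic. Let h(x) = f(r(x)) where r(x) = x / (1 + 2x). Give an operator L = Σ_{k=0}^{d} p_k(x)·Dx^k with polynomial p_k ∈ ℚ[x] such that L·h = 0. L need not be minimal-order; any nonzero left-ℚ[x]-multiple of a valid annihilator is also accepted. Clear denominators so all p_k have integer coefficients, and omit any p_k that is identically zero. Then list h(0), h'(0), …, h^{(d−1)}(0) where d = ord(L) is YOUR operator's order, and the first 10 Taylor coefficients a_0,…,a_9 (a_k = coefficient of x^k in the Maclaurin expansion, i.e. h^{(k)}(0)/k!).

f: a_k = 0, -12, 0, 32, 0, -128/5, 0, 1024/105, 0, -2048/945, …
h₀=f(r): pull back L_f along r ⇒ L₀.
L = 16 + (4 + 24·x + 48·x^2 + 32·x^3)·Dx + (1 + 8·x + 24·x^2 + 32·x^3 + 16·x^4)·Dx^2  (order 2).
h: a_k = 0, -12, 24, -16, -96, 2752/5, -1920, 565504/105, -194048/15, 25222144/945, …
ICs: h(0) = 0, h′(0) = -12.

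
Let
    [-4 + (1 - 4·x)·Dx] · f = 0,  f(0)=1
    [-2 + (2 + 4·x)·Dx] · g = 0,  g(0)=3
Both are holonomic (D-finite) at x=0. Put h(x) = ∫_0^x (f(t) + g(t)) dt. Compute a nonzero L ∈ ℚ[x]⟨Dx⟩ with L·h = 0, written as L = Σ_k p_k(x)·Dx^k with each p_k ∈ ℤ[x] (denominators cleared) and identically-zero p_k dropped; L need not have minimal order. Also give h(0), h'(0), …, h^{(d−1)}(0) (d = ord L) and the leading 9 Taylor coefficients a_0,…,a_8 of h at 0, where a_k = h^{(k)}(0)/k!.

L = (-12 - 16·x)·Dx + (11 + 40·x + 48·x^2)·Dx^2 + (-1 - 2·x + 16·x^2 + 32·x^3)·Dx^3  (order 3).
h: a_k = 0, 4, 7/2, 29/6, 131/8, 2033/40, 8213/48, 65473/112, 262243/128, …
ICs: h(0) = 0, h′(0) = 4, h′′(0) = 7.

f: a_k = 1, 4, 16, 64, 256, 1024, 4096, 16384, 65536, …
g: a_k = 3, 3, -3/2, 3/2, -15/8, 21/8, -63/16, 99/16, -1287/128, …
Weyl lclm of L_f,L_g ⇒ L₀ (ord ≤ 2).
h=∫₀ˣh₀: take L = L₀·Dx.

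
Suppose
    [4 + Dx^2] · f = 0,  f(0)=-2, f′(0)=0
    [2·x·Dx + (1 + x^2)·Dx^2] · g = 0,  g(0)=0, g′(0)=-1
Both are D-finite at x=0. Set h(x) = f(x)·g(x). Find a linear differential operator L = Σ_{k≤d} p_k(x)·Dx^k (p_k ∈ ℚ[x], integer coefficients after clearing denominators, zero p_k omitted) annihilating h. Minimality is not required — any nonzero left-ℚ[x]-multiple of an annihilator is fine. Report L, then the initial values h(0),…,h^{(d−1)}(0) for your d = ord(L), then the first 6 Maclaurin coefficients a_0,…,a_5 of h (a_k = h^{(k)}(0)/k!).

L = (160 + 464·x^2 + 464·x^4 + 256·x^6 + 64·x^8) + (96·x + 224·x^3 + 192·x^5 + 64·x^7)·Dx + (60 + 188·x^2 + 216·x^4 + 128·x^6 + 32·x^8)·Dx^2 + (24·x + 56·x^3 + 48·x^5 + 16·x^7)·Dx^3 + (5 + 18·x^2 + 25·x^4 + 16·x^6 + 4·x^8)·Dx^4  (order 4).
h: a_k = 0, 2, 0, -14/3, 0, 46/15, …
ICs: h(0) = 0, h′(0) = 2, h′′(0) = 0, h′′′(0) = -28.

f: a_k = -2, 0, 4, 0, -4/3, 0, …
g: a_k = 0, -1, 0, 1/3, 0, -1/5, …
L₀ := L_f ⊗_s L_g (sym. prod.), ord ≤ 4.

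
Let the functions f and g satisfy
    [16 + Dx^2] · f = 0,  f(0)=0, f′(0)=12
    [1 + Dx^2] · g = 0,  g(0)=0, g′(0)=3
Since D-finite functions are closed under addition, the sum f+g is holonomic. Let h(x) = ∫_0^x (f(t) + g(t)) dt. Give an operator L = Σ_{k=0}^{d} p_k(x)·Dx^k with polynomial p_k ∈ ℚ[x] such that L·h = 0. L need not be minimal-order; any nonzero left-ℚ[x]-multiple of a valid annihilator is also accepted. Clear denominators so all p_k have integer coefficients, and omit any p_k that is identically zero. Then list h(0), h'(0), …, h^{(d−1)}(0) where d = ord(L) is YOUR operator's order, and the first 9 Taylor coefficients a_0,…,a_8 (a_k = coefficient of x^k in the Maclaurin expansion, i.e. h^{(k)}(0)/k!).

L = 16·Dx + 17·Dx^3 + Dx^5  (order 5).
h: a_k = 0, 0, 15/2, 0, -65/8, 0, 205/48, 0, -3277/2688, …
ICs: h(0) = 0, h′(0) = 0, h′′(0) = 15, h′′′(0) = 0, h′′′′(0) = -195.

f: a_k = 0, 12, 0, -32, 0, 128/5, 0, -1024/105, 0, …
g: a_k = 0, 3, 0, -1/2, 0, 1/40, 0, -1/1680, 0, …
Weyl lclm of L_f,L_g ⇒ L₀ (ord ≤ 4).
Integrate: L := L₀·Dx.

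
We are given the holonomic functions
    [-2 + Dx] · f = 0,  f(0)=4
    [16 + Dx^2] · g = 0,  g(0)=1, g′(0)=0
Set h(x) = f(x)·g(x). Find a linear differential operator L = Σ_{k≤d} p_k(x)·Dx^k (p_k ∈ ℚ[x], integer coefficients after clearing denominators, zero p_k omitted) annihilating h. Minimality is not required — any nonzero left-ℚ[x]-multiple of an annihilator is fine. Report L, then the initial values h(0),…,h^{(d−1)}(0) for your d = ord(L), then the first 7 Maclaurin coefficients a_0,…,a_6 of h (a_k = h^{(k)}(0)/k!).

f: a_k = 4, 8, 8, 16/3, 8/3, 16/15, 16/45, …
g: a_k = 1, 0, -8, 0, 32/3, 0, -256/45, …
Sym-product of L_f,L_g gives L₀ (≤ ord 2).
L = 20 - 4·Dx + Dx^2  (order 2).
h: a_k = 4, 8, -24, -176/3, -56/3, 656/15, 208/5, …
ICs: h(0) = 4, h′(0) = 8.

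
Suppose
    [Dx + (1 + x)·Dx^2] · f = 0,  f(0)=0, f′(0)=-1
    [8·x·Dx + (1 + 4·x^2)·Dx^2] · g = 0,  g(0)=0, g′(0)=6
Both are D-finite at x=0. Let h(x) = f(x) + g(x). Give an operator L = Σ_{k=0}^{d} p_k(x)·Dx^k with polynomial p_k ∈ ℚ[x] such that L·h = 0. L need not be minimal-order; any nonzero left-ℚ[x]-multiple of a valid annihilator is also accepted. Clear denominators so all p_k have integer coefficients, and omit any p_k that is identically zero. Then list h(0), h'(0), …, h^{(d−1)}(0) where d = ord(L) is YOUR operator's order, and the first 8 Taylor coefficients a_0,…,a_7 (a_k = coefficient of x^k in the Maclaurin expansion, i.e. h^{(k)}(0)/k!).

L = (-8 - 24·x + 96·x^2 + 32·x^3)·Dx + (-10 - 16·x + 72·x^2 + 192·x^3 + 64·x^4)·Dx^2 + (-1 + 7·x + 8·x^2 + 32·x^3 + 48·x^4 + 16·x^5)·Dx^3  (order 3).
h: a_k = 0, 5, 1/2, -25/3, 1/4, 19, 1/6, -55, …
ICs: h(0) = 0, h′(0) = 5, h′′(0) = 1.

f: a_k = 0, -1, 1/2, -1/3, 1/4, -1/5, 1/6, -1/7, …
g: a_k = 0, 6, 0, -8, 0, 96/5, 0, -384/7, …
Weyl lclm of L_f,L_g ⇒ L₀ (ord ≤ 4).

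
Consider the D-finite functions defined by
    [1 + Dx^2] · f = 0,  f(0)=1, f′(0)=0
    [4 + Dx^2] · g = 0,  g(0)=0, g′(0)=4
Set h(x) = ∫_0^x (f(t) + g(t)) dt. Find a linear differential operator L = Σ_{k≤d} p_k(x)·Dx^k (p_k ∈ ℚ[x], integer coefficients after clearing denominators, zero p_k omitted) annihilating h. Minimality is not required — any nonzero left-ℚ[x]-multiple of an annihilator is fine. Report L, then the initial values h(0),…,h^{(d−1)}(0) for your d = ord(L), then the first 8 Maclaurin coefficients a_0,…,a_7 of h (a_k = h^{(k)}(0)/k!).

f: a_k = 1, 0, -1/2, 0, 1/24, 0, -1/720, 0, …
g: a_k = 0, 4, 0, -8/3, 0, 8/15, 0, -16/315, …
h₀=f+g: left-lcm gives L₀, ord ≤ 4.
Integrate: L := L₀·Dx.
L = 4·Dx + 5·Dx^3 + Dx^5  (order 5).
h: a_k = 0, 1, 2, -1/6, -2/3, 1/120, 4/45, -1/5040, …
ICs: h(0) = 0, h′(0) = 1, h′′(0) = 4, h′′′(0) = -1, h′′′′(0) = -16.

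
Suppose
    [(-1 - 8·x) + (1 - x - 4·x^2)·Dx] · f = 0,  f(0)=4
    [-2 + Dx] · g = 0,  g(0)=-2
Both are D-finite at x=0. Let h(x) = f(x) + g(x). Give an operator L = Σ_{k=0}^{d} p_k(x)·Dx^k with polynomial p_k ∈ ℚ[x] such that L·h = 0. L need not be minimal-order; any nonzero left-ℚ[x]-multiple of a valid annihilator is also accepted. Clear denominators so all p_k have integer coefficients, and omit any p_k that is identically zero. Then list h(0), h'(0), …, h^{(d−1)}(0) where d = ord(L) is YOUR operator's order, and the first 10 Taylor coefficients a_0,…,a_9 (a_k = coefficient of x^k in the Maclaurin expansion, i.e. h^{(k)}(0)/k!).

L = (-16 - 20·x - 240·x^2 - 128·x^3) + (6 + 32·x + 124·x^2 - 32·x^3 - 64·x^4)·Dx + (1 - 11·x - 2·x^2 + 48·x^3 + 32·x^4)·Dx^2  (order 2).
h: a_k = 2, 0, 16, 100/3, 344/3, 3892/15, 32572/45, 555644/315, 1467896/315, 33214852/2835, …
ICs: h(0) = 2, h′(0) = 0.

f: a_k = 4, 4, 20, 36, 116, 260, 724, 1764, 4660, 11716, …
g: a_k = -2, -4, -4, -8/3, -4/3, -8/15, -8/45, -16/315, -4/315, -8/2835, …
L₀ := lclm(L_f,L_g); ord L₀ ≤ 1+1.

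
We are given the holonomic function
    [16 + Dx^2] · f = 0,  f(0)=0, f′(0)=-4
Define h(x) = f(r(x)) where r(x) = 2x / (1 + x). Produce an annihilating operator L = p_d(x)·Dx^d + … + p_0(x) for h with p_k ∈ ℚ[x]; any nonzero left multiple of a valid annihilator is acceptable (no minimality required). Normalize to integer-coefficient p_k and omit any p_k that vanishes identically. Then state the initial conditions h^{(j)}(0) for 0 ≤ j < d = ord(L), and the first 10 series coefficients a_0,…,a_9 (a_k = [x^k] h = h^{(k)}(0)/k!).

L = 64 + (2 + 6·x + 6·x^2 + 2·x^3)·Dx + (1 + 4·x + 6·x^2 + 4·x^3 + x^4)·Dx^2  (order 2).
h: a_k = 0, -8, 8, 232/3, -248, 3464/15, 520, -758488/315, 218728/45, -15457432/2835, …
ICs: h(0) = 0, h′(0) = -8.

f: a_k = 0, -4, 0, 32/3, 0, -128/15, 0, 1024/315, 0, -2048/2835, …
f∘r: x↦r, Dx↦Dx/r' in L_f ⇒ L₀.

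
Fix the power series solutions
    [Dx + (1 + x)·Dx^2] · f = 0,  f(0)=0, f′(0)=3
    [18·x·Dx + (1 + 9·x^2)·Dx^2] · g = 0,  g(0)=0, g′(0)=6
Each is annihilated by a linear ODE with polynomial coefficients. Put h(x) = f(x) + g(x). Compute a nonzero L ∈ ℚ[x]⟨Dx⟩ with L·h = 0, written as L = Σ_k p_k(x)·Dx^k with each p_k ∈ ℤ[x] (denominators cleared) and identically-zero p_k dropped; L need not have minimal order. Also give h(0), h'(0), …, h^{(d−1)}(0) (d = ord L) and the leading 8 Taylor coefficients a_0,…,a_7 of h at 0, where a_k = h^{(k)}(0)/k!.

L = (-18 - 54·x + 486·x^2 + 162·x^3)·Dx + (-20 - 36·x + 432·x^2 + 972·x^3 + 324·x^4)·Dx^2 + (-1 + 17·x + 18·x^2 + 162·x^3 + 243·x^4 + 81·x^5)·Dx^3  (order 3).
h: a_k = 0, 9, -3/2, -17, -3/4, 489/5, -1/2, -4371/7, …
ICs: h(0) = 0, h′(0) = 9, h′′(0) = -3.

f: a_k = 0, 3, -3/2, 1, -3/4, 3/5, -1/2, 3/7, …
g: a_k = 0, 6, 0, -18, 0, 486/5, 0, -4374/7, …
Sum ⇒ L₀ = lclm(L_f,L_g) in ℚ(x)⟨Dx⟩.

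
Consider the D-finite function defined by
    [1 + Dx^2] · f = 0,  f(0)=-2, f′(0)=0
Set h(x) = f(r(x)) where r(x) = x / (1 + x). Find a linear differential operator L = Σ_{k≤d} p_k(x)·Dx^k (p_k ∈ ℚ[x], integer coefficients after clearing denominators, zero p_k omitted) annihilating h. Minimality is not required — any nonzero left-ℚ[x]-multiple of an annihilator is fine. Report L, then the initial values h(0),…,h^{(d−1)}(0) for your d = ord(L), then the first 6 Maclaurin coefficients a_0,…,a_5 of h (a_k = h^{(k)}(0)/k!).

f: a_k = -2, 0, 1, 0, -1/12, 0, …
h₀=f(r): pull back L_f along r ⇒ L₀.
L = 1 + (2 + 6·x + 6·x^2 + 2·x^3)·Dx + (1 + 4·x + 6·x^2 + 4·x^3 + x^4)·Dx^2  (order 2).
h: a_k = -2, 0, 1, -2, 35/12, -11/3, …
ICs: h(0) = -2, h′(0) = 0.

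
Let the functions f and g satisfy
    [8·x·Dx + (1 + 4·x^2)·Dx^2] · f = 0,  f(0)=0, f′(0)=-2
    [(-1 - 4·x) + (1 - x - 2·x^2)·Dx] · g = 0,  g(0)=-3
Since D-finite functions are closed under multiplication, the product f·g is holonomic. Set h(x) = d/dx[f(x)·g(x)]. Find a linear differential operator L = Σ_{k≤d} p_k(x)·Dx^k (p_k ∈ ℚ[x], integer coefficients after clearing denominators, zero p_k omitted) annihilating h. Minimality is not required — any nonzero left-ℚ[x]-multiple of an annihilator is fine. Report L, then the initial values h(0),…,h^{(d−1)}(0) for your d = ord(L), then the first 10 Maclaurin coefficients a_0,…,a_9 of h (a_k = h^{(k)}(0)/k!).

f: a_k = 0, -2, 0, 8/3, 0, -32/5, 0, 128/7, 0, -512/9, …
g: a_k = -3, -3, -9, -15, -33, -63, -129, -255, -513, -1023, …
Product ⇒ symmetric product L₀, ord ≤ 2.
Derive L from L₀ (diff closure).
L = (288·x^2 + 384·x^3 + 1152·x^4) + (5 + 24·x + 36·x^2 + 128·x^3 + 384·x^4 + 768·x^5)·Dx + (-1 - x - 12·x^2 + 12·x^3 - 8·x^4 + 64·x^5 + 96·x^6)·Dx^2  (order 2).
h: a_k = 6, 12, 30, 88, 306, 3156/5, 6046/5, 21456/7, 283278/35, 349772/21, …
ICs: h(0) = 6, h′(0) = 12.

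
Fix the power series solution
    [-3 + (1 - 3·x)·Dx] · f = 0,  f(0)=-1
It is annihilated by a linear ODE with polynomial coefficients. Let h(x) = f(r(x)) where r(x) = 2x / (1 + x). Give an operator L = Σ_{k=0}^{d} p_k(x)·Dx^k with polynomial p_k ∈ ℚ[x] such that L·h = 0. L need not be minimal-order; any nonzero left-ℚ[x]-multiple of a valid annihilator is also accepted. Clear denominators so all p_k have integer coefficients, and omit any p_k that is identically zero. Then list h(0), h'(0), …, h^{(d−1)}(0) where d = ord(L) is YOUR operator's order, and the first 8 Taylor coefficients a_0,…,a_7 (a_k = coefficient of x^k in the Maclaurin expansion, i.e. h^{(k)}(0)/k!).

L = 6 + (-1 + 4·x + 5·x^2)·Dx  (order 1).
h: a_k = -1, -6, -30, -150, -750, -3750, -18750, -93750, …
ICs: h(0) = -1.

f: a_k = -1, -3, -9, -27, -81, -243, -729, -2187, …
L₀ from L_f via x↦r, Dx↦r'^{-1}Dx.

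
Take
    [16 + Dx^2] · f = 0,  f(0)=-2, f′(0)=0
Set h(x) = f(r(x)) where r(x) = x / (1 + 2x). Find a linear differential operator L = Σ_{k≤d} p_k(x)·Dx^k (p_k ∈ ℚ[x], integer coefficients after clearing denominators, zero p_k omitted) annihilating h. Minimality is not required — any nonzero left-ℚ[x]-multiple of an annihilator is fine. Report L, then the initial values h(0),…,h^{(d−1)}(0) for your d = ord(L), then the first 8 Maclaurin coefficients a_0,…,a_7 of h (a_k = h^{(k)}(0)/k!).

L = 16 + (4 + 24·x + 48·x^2 + 32·x^3)·Dx + (1 + 8·x + 24·x^2 + 32·x^3 + 16·x^4)·Dx^2  (order 2).
h: a_k = -2, 0, 16, -64, 512/3, -1024/3, 19712/45, 1024/5, …
ICs: h(0) = -2, h′(0) = 0.

f: a_k = -2, 0, 16, 0, -64/3, 0, 512/45, 0, …
f∘r: x↦r, Dx↦Dx/r' in L_f ⇒ L₀.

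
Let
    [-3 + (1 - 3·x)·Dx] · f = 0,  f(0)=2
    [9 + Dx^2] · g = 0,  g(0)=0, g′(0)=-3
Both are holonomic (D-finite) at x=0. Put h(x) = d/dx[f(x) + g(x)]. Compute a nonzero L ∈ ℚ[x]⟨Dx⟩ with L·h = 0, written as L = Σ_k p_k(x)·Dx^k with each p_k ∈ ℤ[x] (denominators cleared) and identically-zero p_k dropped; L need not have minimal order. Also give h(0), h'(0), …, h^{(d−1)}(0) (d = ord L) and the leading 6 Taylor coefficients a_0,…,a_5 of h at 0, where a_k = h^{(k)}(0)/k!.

L = (702 - 324·x + 486·x^2) + (-63 + 243·x - 243·x^2 + 243·x^3)·Dx + (78 - 36·x + 54·x^2)·Dx^2 + (-7 + 27·x - 27·x^2 + 27·x^3)·Dx^3  (order 3).
h: a_k = 3, 36, 351/2, 648, 19359/8, 8748, …
ICs: h(0) = 3, h′(0) = 36, h′′(0) = 351.

f: a_k = 2, 6, 18, 54, 162, 486, …
g: a_k = 0, -3, 0, 9/2, 0, -81/40, …
L₀ := lclm(L_f,L_g); ord L₀ ≤ 1+2.
Differentiate: ansatz ord ≤ ord L₀ ⇒ L.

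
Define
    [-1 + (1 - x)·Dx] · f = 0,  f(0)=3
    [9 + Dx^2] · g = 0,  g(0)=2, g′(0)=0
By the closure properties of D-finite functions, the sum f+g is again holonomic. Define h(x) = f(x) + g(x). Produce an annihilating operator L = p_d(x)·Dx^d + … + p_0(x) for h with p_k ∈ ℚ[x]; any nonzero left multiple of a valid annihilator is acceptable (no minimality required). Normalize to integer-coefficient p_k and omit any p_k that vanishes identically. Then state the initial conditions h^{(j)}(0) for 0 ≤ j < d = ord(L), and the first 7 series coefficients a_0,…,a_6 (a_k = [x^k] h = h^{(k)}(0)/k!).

L = (135 - 162·x + 81·x^2) + (-99 + 261·x - 243·x^2 + 81·x^3)·Dx + (15 - 18·x + 9·x^2)·Dx^2 + (-11 + 29·x - 27·x^2 + 9·x^3)·Dx^3  (order 3).
h: a_k = 5, 3, -6, 3, 39/4, 3, 39/40, …
ICs: h(0) = 5, h′(0) = 3, h′′(0) = -12.

f: a_k = 3, 3, 3, 3, 3, 3, 3, …
g: a_k = 2, 0, -9, 0, 27/4, 0, -81/40, …
h₀=f+g: left-lcm gives L₀, ord ≤ 3.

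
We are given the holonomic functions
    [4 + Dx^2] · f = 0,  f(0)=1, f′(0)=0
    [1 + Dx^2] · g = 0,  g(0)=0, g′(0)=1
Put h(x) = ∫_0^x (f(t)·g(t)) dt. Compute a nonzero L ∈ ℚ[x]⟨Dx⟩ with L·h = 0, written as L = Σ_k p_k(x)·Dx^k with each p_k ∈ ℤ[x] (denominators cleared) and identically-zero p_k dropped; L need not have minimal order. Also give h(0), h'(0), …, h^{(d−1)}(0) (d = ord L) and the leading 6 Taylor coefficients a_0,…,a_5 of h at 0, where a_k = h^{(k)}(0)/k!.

f: a_k = 1, 0, -2, 0, 2/3, 0, …
g: a_k = 0, 1, 0, -1/6, 0, 1/120, …
L₀ := L_f ⊗_s L_g (sym. prod.), ord ≤ 4.
h=∫h₀ ⇒ L = L₀·Dx.
L = 9·Dx + 10·Dx^3 + Dx^5  (order 5).
h: a_k = 0, 0, 1/2, 0, -13/24, 0, …
ICs: h(0) = 0, h′(0) = 0, h′′(0) = 1, h′′′(0) = 0, h′′′′(0) = -13.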